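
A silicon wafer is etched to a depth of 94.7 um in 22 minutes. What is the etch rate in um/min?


Step 1: Etch rate = depth / time
Step 2: rate = 94.7 / 22
rate = 4.305 um/min


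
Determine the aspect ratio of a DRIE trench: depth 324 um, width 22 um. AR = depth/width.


Step 1: AR = depth / width
Step 2: AR = 324 / 22
AR = 14.7


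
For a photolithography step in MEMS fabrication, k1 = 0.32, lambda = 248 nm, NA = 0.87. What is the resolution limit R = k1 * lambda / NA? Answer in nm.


Step 1: Identify values: k1 = 0.32, lambda = 248 nm, NA = 0.87
Step 2: R = k1 * lambda / NA
R = 0.32 * 248 / 0.87
R = 91.2 nm


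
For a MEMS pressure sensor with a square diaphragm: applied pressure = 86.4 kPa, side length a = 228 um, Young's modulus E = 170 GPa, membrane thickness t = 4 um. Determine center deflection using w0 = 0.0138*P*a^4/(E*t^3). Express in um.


Step 1: Convert pressure to compatible units (E is in GPa, so P in GPa).
P = 86.4 kPa = 86.4e-6 GPa
Step 2: Compute numerator: 0.0138 * P * a^4.
a^4 = 228^4 = 2702336256
numerator = 0.0138 * 86.4e-6 * 2702336256 = 3.22205e+03
Step 3: Compute denominator: E * t^3 = 170 * 4^3 = 10880
Step 4: w0 = numerator / denominator = 3.22205e+03 / 10880 = 0.2961 um


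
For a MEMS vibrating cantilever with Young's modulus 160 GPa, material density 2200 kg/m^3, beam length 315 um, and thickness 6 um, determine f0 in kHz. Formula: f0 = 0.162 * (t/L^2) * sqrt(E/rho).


Step 1: Convert units to SI.
t_SI = 6e-6 m, L_SI = 315e-6 m
Step 2: Calculate sqrt(E/rho).
sqrt(160e9 / 2200) = 8528.03 m/s
Step 3: Compute f0.
f0 = 0.162 * 6e-6 / (315e-6)^2 * 8528.03 = 83539.9 Hz = 83.54 kHz


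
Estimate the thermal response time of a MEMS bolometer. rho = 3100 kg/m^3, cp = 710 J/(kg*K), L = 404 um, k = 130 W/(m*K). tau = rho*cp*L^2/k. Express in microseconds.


Step 1: Convert L to m: L = 404e-6 m
Step 2: L^2 = (404e-6)^2 = 1.63216e-07 m^2
Step 3: tau = 3100 * 710 * 1.63216e-07 / 130 = 2.76337243e-03 s
Step 4: Convert to microseconds (multiply by 1e6).
tau = 2763.372 us


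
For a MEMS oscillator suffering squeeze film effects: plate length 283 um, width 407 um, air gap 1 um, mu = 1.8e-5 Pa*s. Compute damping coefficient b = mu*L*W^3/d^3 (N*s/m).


Step 1: Convert to SI.
L = 283e-6 m, W = 407e-6 m, d = 1e-6 m
Step 2: W^3 = (407e-6)^3 = 6.74e-11 m^3
Step 3: d^3 = (1e-6)^3 = 1.00e-18 m^3
Step 4: b = 1.8e-5 * 283e-6 * 6.74e-11 / 1.00e-18
b = 3.43e-01 N*s/m


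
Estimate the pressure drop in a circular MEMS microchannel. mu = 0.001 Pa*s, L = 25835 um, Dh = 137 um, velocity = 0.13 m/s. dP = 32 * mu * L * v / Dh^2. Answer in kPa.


Step 1: Convert to SI: L = 25835e-6 m, Dh = 137e-6 m
Step 2: dP = 32 * 0.001 * 25835e-6 * 0.13 / (137e-6)^2
Step 3: dP = 5726.12 Pa
Step 4: Convert to kPa: dP = 5.73 kPa


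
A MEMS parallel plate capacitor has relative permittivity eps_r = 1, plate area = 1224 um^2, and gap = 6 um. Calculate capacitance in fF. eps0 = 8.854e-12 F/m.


Step 1: Convert area to m^2: A = 1224e-12 m^2
Step 2: Convert gap to m: d = 6e-6 m
Step 3: C = eps0 * eps_r * A / d
C = 8.854e-12 * 1 * 1224e-12 / 6e-6
Step 4: Convert to fF (multiply by 1e15).
C = 1.81 fF


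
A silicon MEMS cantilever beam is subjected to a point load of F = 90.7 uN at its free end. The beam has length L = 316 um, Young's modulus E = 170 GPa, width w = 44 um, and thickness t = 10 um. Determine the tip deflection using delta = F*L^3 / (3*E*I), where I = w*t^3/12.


Step 1: Calculate the second moment of area.
I = w * t^3 / 12 = 44 * 10^3 / 12 = 3666.6667 um^4
Step 2: Convert E to consistent units (1 GPa = 1000 uN/um^2).
E = 170 GPa = 170000 uN/um^2
Step 3: Calculate tip deflection.
delta = F * L^3 / (3 * E * I)
delta = 90.7 * 316^3 / (3 * 170000 * 3666.6667)
delta = 1.5305 um


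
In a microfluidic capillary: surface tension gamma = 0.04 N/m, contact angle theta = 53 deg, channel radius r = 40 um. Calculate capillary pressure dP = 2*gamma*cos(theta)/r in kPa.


Step 1: cos(53 deg) = 0.6018
Step 2: Convert r to m: r = 40e-6 m
Step 3: dP = 2 * 0.04 * 0.6018 / 40e-6 = 1203.6 Pa
Step 4: Convert Pa to kPa (divide by 1000).
dP = 1.2 kPa


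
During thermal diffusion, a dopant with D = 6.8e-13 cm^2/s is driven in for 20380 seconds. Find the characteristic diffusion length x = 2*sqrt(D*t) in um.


Step 1: Compute D*t = 6.8e-13 * 20380 = 1.38584e-08 cm^2
Step 2: sqrt(D*t) = 1.17722e-04 cm
Step 3: x = 2 * 1.17722e-04 cm = 2.35444e-04 cm
Step 4: Convert to um (1 cm = 1e4 um): x = 2.354 um


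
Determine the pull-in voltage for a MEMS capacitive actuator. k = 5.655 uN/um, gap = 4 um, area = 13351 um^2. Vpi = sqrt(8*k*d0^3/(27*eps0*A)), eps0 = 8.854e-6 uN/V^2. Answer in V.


Step 1: Compute numerator: 8 * k * d0^3 = 8 * 5.655 * 4^3 = 2895.36
Step 2: Compute denominator: 27 * eps0 * A = 27 * 8.854e-6 * 13351 = 3.191663
Step 3: Vpi = sqrt(2895.36 / 3.191663)
Vpi = 30.12 V


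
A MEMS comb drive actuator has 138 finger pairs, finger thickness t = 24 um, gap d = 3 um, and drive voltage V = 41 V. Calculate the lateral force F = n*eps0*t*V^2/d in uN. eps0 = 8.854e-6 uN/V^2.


Step 1: Parameters: n=138, eps0=8.854e-6 uN/V^2, t=24 um, V=41 V, d=3 um
Step 2: V^2 = 1681
Step 3: F = 138 * 8.854e-6 * 24 * 1681 / 3
F = 16.431 uN


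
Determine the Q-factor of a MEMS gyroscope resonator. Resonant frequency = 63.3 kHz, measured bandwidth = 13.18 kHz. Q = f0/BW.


Step 1: Q = f0 / bandwidth
Step 2: Q = 63.3 / 13.18
Q = 4.8


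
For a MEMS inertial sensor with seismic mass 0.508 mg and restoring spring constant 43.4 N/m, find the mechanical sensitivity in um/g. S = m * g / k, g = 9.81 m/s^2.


Step 1: Convert mass: m = 0.508 mg = 5.08e-07 kg
Step 2: S = m * g / k = 5.08e-07 * 9.81 / 43.4
Step 3: S = 1.15e-07 m/g
Step 4: Convert to um/g: S = 0.115 um/g


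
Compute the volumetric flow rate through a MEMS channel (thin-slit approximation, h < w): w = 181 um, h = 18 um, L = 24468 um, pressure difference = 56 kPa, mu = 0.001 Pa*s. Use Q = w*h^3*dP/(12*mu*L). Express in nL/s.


Step 1: Convert all dimensions to SI (meters).
w = 181e-6 m, h = 18e-6 m, L = 24468e-6 m, dP = 56e3 Pa
Step 2: Q = w * h^3 * dP / (12 * mu * L)
Q = 181e-6 * (18e-6)^3 * 56e3 / (12 * 0.001 * 24468e-6) = 2.013281e-10 m^3/s
Step 3: Convert Q from m^3/s to nL/s (1 m^3 = 1e12 nL, so multiply by 1e12).
Q = 201.328 nL/s


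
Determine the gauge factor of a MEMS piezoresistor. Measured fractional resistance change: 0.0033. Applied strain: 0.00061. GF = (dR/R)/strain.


Step 1: Identify values.
dR/R = 0.0033, strain = 0.00061
Step 2: GF = (dR/R) / strain = 0.0033 / 0.00061
GF = 5.4


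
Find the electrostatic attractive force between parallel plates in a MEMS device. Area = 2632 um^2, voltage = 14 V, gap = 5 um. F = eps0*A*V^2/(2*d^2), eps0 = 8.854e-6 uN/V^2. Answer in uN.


Step 1: Identify parameters.
eps0 = 8.854e-6 uN/V^2, A = 2632 um^2, V = 14 V, d = 5 um
Step 2: Compute V^2 = 14^2 = 196
Step 3: Compute d^2 = 5^2 = 25
Step 4: F = 0.5 * 8.854e-6 * 2632 * 196 / 25
F = 0.091 uN


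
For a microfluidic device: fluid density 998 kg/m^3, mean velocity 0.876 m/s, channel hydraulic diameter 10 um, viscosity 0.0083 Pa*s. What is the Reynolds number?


Step 1: Convert Dh to meters: Dh = 10e-6 m
Step 2: Re = rho * v * Dh / mu
Re = 998 * 0.876 * 10e-6 / 0.0083
Re = 1.053


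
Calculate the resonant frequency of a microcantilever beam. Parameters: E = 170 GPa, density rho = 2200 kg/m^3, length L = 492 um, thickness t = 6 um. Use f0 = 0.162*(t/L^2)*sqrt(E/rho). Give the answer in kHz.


Step 1: Convert units to SI.
t_SI = 6e-6 m, L_SI = 492e-6 m
Step 2: Calculate sqrt(E/rho).
sqrt(170e9 / 2200) = 8790.49 m/s
Step 3: Compute f0.
f0 = 0.162 * 6e-6 / (492e-6)^2 * 8790.49 = 35297.9 Hz = 35.3 kHz


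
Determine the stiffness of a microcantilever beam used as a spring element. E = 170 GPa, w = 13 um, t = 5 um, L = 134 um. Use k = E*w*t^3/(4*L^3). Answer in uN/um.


Step 1: Convert E to consistent units (1 GPa = 1000 uN/um^2).
E = 170 GPa = 170000 uN/um^2
Step 2: Compute t^3 = 5^3 = 125
Step 3: Compute L^3 = 134^3 = 2406104
Step 4: k = 170000 * 13 * 125 / (4 * 2406104)
k = 28.703 uN/um


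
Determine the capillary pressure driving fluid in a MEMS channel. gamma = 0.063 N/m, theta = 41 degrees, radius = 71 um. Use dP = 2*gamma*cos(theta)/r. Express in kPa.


Step 1: cos(41 deg) = 0.7547
Step 2: Convert r to m: r = 71e-6 m
Step 3: dP = 2 * 0.063 * 0.7547 / 71e-6 = 1339.3 Pa
Step 4: Convert Pa to kPa (divide by 1000).
dP = 1.34 kPa


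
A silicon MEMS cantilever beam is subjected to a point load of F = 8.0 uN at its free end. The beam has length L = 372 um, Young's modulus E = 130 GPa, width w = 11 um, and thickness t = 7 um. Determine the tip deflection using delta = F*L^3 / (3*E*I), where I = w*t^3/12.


Step 1: Calculate the second moment of area.
I = w * t^3 / 12 = 11 * 7^3 / 12 = 314.4167 um^4
Step 2: Convert E to consistent units (1 GPa = 1000 uN/um^2).
E = 130 GPa = 130000 uN/um^2
Step 3: Calculate tip deflection.
delta = F * L^3 / (3 * E * I)
delta = 8.0 * 372^3 / (3 * 130000 * 314.4167)
delta = 3.3585 um


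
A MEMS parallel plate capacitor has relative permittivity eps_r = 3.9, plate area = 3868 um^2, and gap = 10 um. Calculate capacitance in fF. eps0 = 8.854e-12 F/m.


Step 1: Convert area to m^2: A = 3868e-12 m^2
Step 2: Convert gap to m: d = 10e-6 m
Step 3: C = eps0 * eps_r * A / d
C = 8.854e-12 * 3.9 * 3868e-12 / 10e-6
Step 4: Convert to fF (multiply by 1e15).
C = 13.36 fF


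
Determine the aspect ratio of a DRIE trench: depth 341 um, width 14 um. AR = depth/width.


Step 1: AR = depth / width
Step 2: AR = 341 / 14
AR = 24.4


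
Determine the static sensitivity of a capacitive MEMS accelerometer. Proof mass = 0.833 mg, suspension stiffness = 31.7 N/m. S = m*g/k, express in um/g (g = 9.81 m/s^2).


Step 1: Convert mass: m = 0.833 mg = 8.33e-07 kg
Step 2: S = m * g / k = 8.33e-07 * 9.81 / 31.7
Step 3: S = 2.58e-07 m/g
Step 4: Convert to um/g: S = 0.258 um/g


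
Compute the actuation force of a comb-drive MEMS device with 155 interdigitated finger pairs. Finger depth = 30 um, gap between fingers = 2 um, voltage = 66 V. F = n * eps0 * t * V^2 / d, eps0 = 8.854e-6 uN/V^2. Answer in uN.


Step 1: Parameters: n=155, eps0=8.854e-6 uN/V^2, t=30 um, V=66 V, d=2 um
Step 2: V^2 = 4356
Step 3: F = 155 * 8.854e-6 * 30 * 4356 / 2
F = 89.671 uN


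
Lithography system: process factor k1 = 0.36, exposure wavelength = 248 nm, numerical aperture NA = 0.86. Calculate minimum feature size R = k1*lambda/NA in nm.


Step 1: Identify values: k1 = 0.36, lambda = 248 nm, NA = 0.86
Step 2: R = k1 * lambda / NA
R = 0.36 * 248 / 0.86
R = 103.8 nm


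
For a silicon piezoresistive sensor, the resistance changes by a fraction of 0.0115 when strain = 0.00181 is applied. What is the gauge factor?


Step 1: Identify values.
dR/R = 0.0115, strain = 0.00181
Step 2: GF = (dR/R) / strain = 0.0115 / 0.00181
GF = 6.4


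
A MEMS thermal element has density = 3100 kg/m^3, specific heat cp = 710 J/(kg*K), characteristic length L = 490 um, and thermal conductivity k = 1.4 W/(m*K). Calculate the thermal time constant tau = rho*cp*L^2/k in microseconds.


Step 1: Convert L to m: L = 490e-6 m
Step 2: L^2 = (490e-6)^2 = 2.401e-07 m^2
Step 3: tau = 3100 * 710 * 2.401e-07 / 1.4 = 3.774715e-01 s
Step 4: Convert to microseconds (multiply by 1e6).
tau = 377471.5 us


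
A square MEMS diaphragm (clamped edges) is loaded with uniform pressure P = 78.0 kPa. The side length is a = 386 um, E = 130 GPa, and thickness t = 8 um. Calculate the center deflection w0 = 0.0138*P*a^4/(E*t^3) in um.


Step 1: Convert pressure to compatible units (E is in GPa, so P in GPa).
P = 78.0 kPa = 78.0e-6 GPa
Step 2: Compute numerator: 0.0138 * P * a^4.
a^4 = 386^4 = 22199808016
numerator = 0.0138 * 78.0e-6 * 22199808016 = 2.3896e+04
Step 3: Compute denominator: E * t^3 = 130 * 8^3 = 66560
Step 4: w0 = numerator / denominator = 2.3896e+04 / 66560 = 0.359 um


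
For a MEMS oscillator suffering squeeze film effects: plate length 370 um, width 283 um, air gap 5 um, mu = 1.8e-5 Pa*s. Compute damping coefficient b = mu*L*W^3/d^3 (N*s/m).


Step 1: Convert to SI.
L = 370e-6 m, W = 283e-6 m, d = 5e-6 m
Step 2: W^3 = (283e-6)^3 = 2.27e-11 m^3
Step 3: d^3 = (5e-6)^3 = 1.25e-16 m^3
Step 4: b = 1.8e-5 * 370e-6 * 2.27e-11 / 1.25e-16
b = 1.21e-03 N*s/m


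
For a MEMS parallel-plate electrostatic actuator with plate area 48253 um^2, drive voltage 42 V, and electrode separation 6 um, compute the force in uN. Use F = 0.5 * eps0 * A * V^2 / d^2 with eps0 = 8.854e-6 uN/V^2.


Step 1: Identify parameters.
eps0 = 8.854e-6 uN/V^2, A = 48253 um^2, V = 42 V, d = 6 um
Step 2: Compute V^2 = 42^2 = 1764
Step 3: Compute d^2 = 6^2 = 36
Step 4: F = 0.5 * 8.854e-6 * 48253 * 1764 / 36
F = 10.467 uN


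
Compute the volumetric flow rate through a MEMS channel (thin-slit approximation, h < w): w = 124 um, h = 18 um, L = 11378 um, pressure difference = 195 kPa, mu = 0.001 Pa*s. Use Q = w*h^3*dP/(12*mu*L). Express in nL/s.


Step 1: Convert all dimensions to SI (meters).
w = 124e-6 m, h = 18e-6 m, L = 11378e-6 m, dP = 195e3 Pa
Step 2: Q = w * h^3 * dP / (12 * mu * L)
Q = 124e-6 * (18e-6)^3 * 195e3 / (12 * 0.001 * 11378e-6) = 1.03282475e-09 m^3/s
Step 3: Convert Q from m^3/s to nL/s (1 m^3 = 1e12 nL, so multiply by 1e12).
Q = 1032.825 nL/s


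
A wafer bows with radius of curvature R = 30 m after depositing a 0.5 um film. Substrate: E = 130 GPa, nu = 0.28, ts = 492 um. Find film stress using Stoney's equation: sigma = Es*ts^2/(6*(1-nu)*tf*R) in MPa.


Step 1: Compute numerator: Es * ts^2 = 130 * 492^2 = 31468320 (GPa*um^2)
Step 2: Compute denominator (R in um): 6*(1-nu)*tf*R = 6*0.72*0.5*30e6 = 64800000.0 (um^2)
Step 3: sigma (GPa) = 31468320 / 64800000.0 = 4.85622e-01 GPa
Step 4: Convert to MPa (x1000): sigma = 485.6 MPa


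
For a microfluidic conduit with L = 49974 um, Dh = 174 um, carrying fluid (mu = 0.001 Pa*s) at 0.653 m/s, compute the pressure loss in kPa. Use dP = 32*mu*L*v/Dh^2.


Step 1: Convert to SI: L = 49974e-6 m, Dh = 174e-6 m
Step 2: dP = 32 * 0.001 * 49974e-6 * 0.653 / (174e-6)^2
Step 3: dP = 34491.24 Pa
Step 4: Convert to kPa: dP = 34.49 kPa


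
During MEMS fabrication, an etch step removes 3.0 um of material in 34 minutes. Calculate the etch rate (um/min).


Step 1: Etch rate = depth / time
Step 2: rate = 3.0 / 34
rate = 0.088 um/min


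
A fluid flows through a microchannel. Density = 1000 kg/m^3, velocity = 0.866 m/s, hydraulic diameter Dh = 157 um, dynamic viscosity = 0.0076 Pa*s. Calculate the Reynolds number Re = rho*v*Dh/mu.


Step 1: Convert Dh to meters: Dh = 157e-6 m
Step 2: Re = rho * v * Dh / mu
Re = 1000 * 0.866 * 157e-6 / 0.0076
Re = 17.89


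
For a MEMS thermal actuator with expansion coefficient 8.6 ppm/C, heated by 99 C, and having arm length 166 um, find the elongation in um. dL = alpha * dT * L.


Step 1: Convert CTE: alpha = 8.6 ppm/C = 8.6e-6 /C
Step 2: dL = 8.6e-6 * 99 * 166
dL = 0.1413 um


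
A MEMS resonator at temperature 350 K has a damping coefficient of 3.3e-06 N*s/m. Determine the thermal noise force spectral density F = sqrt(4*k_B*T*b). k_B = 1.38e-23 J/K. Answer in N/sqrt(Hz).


Step 1: Compute 4 * k_B * T * b
= 4 * 1.38e-23 * 350 * 3.3e-06
= 6.3756e-26 N^2/Hz
Step 2: F_noise = sqrt(6.3756e-26)
F_noise = 2.52e-13 N/sqrt(Hz)


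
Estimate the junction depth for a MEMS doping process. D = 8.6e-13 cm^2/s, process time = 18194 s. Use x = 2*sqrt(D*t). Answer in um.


Step 1: Compute D*t = 8.6e-13 * 18194 = 1.564684e-08 cm^2
Step 2: sqrt(D*t) = 1.25087e-04 cm
Step 3: x = 2 * 1.25087e-04 cm = 2.50174e-04 cm
Step 4: Convert to um (1 cm = 1e4 um): x = 2.502 um


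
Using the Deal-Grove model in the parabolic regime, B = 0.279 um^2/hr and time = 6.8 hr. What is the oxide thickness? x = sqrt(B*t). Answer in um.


Step 1: Compute B*t = 0.279 * 6.8 = 1.8972
Step 2: x = sqrt(1.8972)
x = 1.377 um


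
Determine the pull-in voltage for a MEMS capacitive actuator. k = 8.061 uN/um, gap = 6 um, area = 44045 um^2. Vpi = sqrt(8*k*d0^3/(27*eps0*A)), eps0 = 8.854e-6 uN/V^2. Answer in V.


Step 1: Compute numerator: 8 * k * d0^3 = 8 * 8.061 * 6^3 = 13929.408
Step 2: Compute denominator: 27 * eps0 * A = 27 * 8.854e-6 * 44045 = 10.52931
Step 3: Vpi = sqrt(13929.408 / 10.52931)
Vpi = 36.37 V


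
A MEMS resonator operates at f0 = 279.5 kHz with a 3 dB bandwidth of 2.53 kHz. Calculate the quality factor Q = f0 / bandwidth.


Step 1: Q = f0 / bandwidth
Step 2: Q = 279.5 / 2.53
Q = 110.5


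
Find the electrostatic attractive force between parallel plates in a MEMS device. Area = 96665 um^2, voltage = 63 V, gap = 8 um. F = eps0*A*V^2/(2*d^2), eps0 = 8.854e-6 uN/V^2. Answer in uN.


Step 1: Identify parameters.
eps0 = 8.854e-6 uN/V^2, A = 96665 um^2, V = 63 V, d = 8 um
Step 2: Compute V^2 = 63^2 = 3969
Step 3: Compute d^2 = 8^2 = 64
Step 4: F = 0.5 * 8.854e-6 * 96665 * 3969 / 64
F = 26.539 uN


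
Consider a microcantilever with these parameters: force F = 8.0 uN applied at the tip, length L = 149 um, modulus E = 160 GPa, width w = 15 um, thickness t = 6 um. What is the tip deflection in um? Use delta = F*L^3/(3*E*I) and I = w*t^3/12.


Step 1: Calculate the second moment of area.
I = w * t^3 / 12 = 15 * 6^3 / 12 = 270.0 um^4
Step 2: Convert E to consistent units (1 GPa = 1000 uN/um^2).
E = 160 GPa = 160000 uN/um^2
Step 3: Calculate tip deflection.
delta = F * L^3 / (3 * E * I)
delta = 8.0 * 149^3 / (3 * 160000 * 270.0)
delta = 0.2042 um


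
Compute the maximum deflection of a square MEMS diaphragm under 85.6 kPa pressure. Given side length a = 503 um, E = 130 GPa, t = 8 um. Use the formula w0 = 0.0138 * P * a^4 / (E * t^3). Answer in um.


Step 1: Convert pressure to compatible units (E is in GPa, so P in GPa).
P = 85.6 kPa = 85.6e-6 GPa
Step 2: Compute numerator: 0.0138 * P * a^4.
a^4 = 503^4 = 64013554081
numerator = 0.0138 * 85.6e-6 * 64013554081 = 7.561793e+04
Step 3: Compute denominator: E * t^3 = 130 * 8^3 = 66560
Step 4: w0 = numerator / denominator = 7.561793e+04 / 66560 = 1.1361 um


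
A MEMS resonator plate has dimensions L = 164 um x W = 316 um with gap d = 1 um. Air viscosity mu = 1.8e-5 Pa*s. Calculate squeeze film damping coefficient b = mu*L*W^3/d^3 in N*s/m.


Step 1: Convert to SI.
L = 164e-6 m, W = 316e-6 m, d = 1e-6 m
Step 2: W^3 = (316e-6)^3 = 3.16e-11 m^3
Step 3: d^3 = (1e-6)^3 = 1.00e-18 m^3
Step 4: b = 1.8e-5 * 164e-6 * 3.16e-11 / 1.00e-18
b = 9.31e-02 N*s/m


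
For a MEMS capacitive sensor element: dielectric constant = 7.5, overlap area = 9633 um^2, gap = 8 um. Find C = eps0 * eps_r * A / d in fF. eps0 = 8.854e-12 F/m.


Step 1: Convert area to m^2: A = 9633e-12 m^2
Step 2: Convert gap to m: d = 8e-6 m
Step 3: C = eps0 * eps_r * A / d
C = 8.854e-12 * 7.5 * 9633e-12 / 8e-6
Step 4: Convert to fF (multiply by 1e15).
C = 79.96 fF


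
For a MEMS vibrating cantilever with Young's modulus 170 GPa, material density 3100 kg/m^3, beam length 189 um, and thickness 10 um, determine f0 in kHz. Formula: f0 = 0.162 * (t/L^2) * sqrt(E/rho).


Step 1: Convert units to SI.
t_SI = 10e-6 m, L_SI = 189e-6 m
Step 2: Calculate sqrt(E/rho).
sqrt(170e9 / 3100) = 7405.32 m/s
Step 3: Compute f0.
f0 = 0.162 * 10e-6 / (189e-6)^2 * 7405.32 = 335842.2 Hz = 335.84 kHz


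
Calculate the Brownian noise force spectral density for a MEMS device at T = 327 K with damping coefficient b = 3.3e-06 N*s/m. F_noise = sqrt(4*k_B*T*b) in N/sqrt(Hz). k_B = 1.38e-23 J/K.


Step 1: Compute 4 * k_B * T * b
= 4 * 1.38e-23 * 327 * 3.3e-06
= 5.9566e-26 N^2/Hz
Step 2: F_noise = sqrt(5.9566e-26)
F_noise = 2.44e-13 N/sqrt(Hz)


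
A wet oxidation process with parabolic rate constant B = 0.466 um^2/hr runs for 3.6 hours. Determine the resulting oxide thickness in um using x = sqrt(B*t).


Step 1: Compute B*t = 0.466 * 3.6 = 1.6776
Step 2: x = sqrt(1.6776)
x = 1.295 um


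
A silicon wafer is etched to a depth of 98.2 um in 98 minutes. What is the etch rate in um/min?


Step 1: Etch rate = depth / time
Step 2: rate = 98.2 / 98
rate = 1.002 um/min


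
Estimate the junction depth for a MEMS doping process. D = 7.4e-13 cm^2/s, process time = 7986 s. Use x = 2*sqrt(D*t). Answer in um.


Step 1: Compute D*t = 7.4e-13 * 7986 = 5.90964e-09 cm^2
Step 2: sqrt(D*t) = 7.68742e-05 cm
Step 3: x = 2 * 7.68742e-05 cm = 1.537484e-04 cm
Step 4: Convert to um (1 cm = 1e4 um): x = 1.537 um


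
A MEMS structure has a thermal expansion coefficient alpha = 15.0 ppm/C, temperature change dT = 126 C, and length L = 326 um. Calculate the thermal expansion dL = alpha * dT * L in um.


Step 1: Convert CTE: alpha = 15.0 ppm/C = 15.0e-6 /C
Step 2: dL = 15.0e-6 * 126 * 326
dL = 0.6161 um


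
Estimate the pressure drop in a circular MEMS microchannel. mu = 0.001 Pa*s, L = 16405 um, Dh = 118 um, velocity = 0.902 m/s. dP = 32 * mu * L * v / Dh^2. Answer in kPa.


Step 1: Convert to SI: L = 16405e-6 m, Dh = 118e-6 m
Step 2: dP = 32 * 0.001 * 16405e-6 * 0.902 / (118e-6)^2
Step 3: dP = 34007.03 Pa
Step 4: Convert to kPa: dP = 34.01 kPa


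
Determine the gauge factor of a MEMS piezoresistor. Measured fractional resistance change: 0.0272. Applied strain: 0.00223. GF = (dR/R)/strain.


Step 1: Identify values.
dR/R = 0.0272, strain = 0.00223
Step 2: GF = (dR/R) / strain = 0.0272 / 0.00223
GF = 12.2


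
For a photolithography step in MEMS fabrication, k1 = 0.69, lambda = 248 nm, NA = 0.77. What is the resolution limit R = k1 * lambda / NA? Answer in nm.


Step 1: Identify values: k1 = 0.69, lambda = 248 nm, NA = 0.77
Step 2: R = k1 * lambda / NA
R = 0.69 * 248 / 0.77
R = 222.2 nm


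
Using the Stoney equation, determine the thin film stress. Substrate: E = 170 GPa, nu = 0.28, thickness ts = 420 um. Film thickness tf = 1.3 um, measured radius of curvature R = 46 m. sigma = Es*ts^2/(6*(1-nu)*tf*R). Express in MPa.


Step 1: Compute numerator: Es * ts^2 = 170 * 420^2 = 29988000 (GPa*um^2)
Step 2: Compute denominator (R in um): 6*(1-nu)*tf*R = 6*0.72*1.3*46e6 = 258336000.0 (um^2)
Step 3: sigma (GPa) = 29988000 / 258336000.0 = 1.16081e-01 GPa
Step 4: Convert to MPa (x1000): sigma = 116.1 MPa


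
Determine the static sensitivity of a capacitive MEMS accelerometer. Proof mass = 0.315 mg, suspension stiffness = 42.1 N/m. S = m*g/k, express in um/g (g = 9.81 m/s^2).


Step 1: Convert mass: m = 0.315 mg = 3.15e-07 kg
Step 2: S = m * g / k = 3.15e-07 * 9.81 / 42.1
Step 3: S = 7.34e-08 m/g
Step 4: Convert to um/g: S = 0.073 um/g


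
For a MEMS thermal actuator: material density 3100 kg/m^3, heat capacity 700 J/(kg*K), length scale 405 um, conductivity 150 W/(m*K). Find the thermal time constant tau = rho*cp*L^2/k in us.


Step 1: Convert L to m: L = 405e-6 m
Step 2: L^2 = (405e-6)^2 = 1.64025e-07 m^2
Step 3: tau = 3100 * 700 * 1.64025e-07 / 150 = 2.372895e-03 s
Step 4: Convert to microseconds (multiply by 1e6).
tau = 2372.895 us


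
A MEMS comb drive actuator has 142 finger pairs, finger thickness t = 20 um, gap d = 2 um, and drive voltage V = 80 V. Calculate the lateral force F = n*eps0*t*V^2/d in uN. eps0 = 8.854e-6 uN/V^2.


Step 1: Parameters: n=142, eps0=8.854e-6 uN/V^2, t=20 um, V=80 V, d=2 um
Step 2: V^2 = 6400
Step 3: F = 142 * 8.854e-6 * 20 * 6400 / 2
F = 80.465 uN


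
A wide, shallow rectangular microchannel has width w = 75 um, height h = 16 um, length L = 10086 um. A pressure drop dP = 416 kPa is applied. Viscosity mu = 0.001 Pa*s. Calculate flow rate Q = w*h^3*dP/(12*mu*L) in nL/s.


Step 1: Convert all dimensions to SI (meters).
w = 75e-6 m, h = 16e-6 m, L = 10086e-6 m, dP = 416e3 Pa
Step 2: Q = w * h^3 * dP / (12 * mu * L)
Q = 75e-6 * (16e-6)^3 * 416e3 / (12 * 0.001 * 10086e-6) = 1.05587944e-09 m^3/s
Step 3: Convert Q from m^3/s to nL/s (1 m^3 = 1e12 nL, so multiply by 1e12).
Q = 1055.879 nL/s


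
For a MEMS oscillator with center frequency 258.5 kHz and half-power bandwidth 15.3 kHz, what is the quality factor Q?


Step 1: Q = f0 / bandwidth
Step 2: Q = 258.5 / 15.3
Q = 16.9


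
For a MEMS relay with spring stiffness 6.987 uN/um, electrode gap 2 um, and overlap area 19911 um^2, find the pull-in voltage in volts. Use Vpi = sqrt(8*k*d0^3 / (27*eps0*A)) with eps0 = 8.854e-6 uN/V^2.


Step 1: Compute numerator: 8 * k * d0^3 = 8 * 6.987 * 2^3 = 447.168
Step 2: Compute denominator: 27 * eps0 * A = 27 * 8.854e-6 * 19911 = 4.759884
Step 3: Vpi = sqrt(447.168 / 4.759884)
Vpi = 9.69 V


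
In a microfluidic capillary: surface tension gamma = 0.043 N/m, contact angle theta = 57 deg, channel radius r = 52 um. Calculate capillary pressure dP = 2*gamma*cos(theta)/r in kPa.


Step 1: cos(57 deg) = 0.5446
Step 2: Convert r to m: r = 52e-6 m
Step 3: dP = 2 * 0.043 * 0.5446 / 52e-6 = 900.7 Pa
Step 4: Convert Pa to kPa (divide by 1000).
dP = 0.9 kPa


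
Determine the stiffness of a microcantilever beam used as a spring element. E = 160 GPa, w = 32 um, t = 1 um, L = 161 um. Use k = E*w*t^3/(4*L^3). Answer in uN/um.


Step 1: Convert E to consistent units (1 GPa = 1000 uN/um^2).
E = 160 GPa = 160000 uN/um^2
Step 2: Compute t^3 = 1^3 = 1
Step 3: Compute L^3 = 161^3 = 4173281
Step 4: k = 160000 * 32 * 1 / (4 * 4173281)
k = 0.3067 uN/um


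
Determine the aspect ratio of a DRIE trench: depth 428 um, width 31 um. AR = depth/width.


Step 1: AR = depth / width
Step 2: AR = 428 / 31
AR = 13.8


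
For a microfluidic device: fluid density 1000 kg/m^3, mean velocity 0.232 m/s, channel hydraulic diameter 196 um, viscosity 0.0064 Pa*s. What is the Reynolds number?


Step 1: Convert Dh to meters: Dh = 196e-6 m
Step 2: Re = rho * v * Dh / mu
Re = 1000 * 0.232 * 196e-6 / 0.0064
Re = 7.105


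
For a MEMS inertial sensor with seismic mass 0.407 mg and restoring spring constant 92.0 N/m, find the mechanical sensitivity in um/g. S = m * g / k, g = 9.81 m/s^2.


Step 1: Convert mass: m = 0.407 mg = 4.07e-07 kg
Step 2: S = m * g / k = 4.07e-07 * 9.81 / 92.0
Step 3: S = 4.34e-08 m/g
Step 4: Convert to um/g: S = 0.043 um/g


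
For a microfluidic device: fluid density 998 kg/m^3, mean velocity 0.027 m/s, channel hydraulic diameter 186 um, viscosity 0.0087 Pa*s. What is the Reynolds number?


Step 1: Convert Dh to meters: Dh = 186e-6 m
Step 2: Re = rho * v * Dh / mu
Re = 998 * 0.027 * 186e-6 / 0.0087
Re = 0.576


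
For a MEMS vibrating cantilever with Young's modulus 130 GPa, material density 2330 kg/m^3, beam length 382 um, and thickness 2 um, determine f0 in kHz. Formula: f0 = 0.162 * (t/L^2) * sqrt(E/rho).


Step 1: Convert units to SI.
t_SI = 2e-6 m, L_SI = 382e-6 m
Step 2: Calculate sqrt(E/rho).
sqrt(130e9 / 2330) = 7469.54 m/s
Step 3: Compute f0.
f0 = 0.162 * 2e-6 / (382e-6)^2 * 7469.54 = 16584.9 Hz = 16.58 kHz


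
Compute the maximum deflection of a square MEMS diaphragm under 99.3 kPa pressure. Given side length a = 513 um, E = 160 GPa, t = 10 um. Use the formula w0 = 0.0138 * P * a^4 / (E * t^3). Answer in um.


Step 1: Convert pressure to compatible units (E is in GPa, so P in GPa).
P = 99.3 kPa = 99.3e-6 GPa
Step 2: Compute numerator: 0.0138 * P * a^4.
a^4 = 513^4 = 69257922561
numerator = 0.0138 * 99.3e-6 * 69257922561 = 9.49069e+04
Step 3: Compute denominator: E * t^3 = 160 * 10^3 = 160000
Step 4: w0 = numerator / denominator = 9.49069e+04 / 160000 = 0.5932 um


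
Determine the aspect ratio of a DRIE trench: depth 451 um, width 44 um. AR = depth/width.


Step 1: AR = depth / width
Step 2: AR = 451 / 44
AR = 10.3


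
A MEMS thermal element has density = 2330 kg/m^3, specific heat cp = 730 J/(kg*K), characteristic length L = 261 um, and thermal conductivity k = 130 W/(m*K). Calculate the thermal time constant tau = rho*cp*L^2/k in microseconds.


Step 1: Convert L to m: L = 261e-6 m
Step 2: L^2 = (261e-6)^2 = 6.8121e-08 m^2
Step 3: tau = 2330 * 730 * 6.8121e-08 / 130 = 8.9128468e-04 s
Step 4: Convert to microseconds (multiply by 1e6).
tau = 891.285 us


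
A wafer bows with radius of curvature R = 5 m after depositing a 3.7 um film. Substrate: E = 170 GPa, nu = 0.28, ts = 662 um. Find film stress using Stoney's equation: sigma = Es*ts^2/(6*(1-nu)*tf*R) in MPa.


Step 1: Compute numerator: Es * ts^2 = 170 * 662^2 = 74501480 (GPa*um^2)
Step 2: Compute denominator (R in um): 6*(1-nu)*tf*R = 6*0.72*3.7*5e6 = 79920000.0 (um^2)
Step 3: sigma (GPa) = 74501480 / 79920000.0 = 9.32201e-01 GPa
Step 4: Convert to MPa (x1000): sigma = 932.2 MPa


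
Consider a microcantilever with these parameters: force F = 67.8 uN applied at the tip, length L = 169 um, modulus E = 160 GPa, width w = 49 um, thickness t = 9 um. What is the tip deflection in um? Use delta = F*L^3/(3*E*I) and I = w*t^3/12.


Step 1: Calculate the second moment of area.
I = w * t^3 / 12 = 49 * 9^3 / 12 = 2976.75 um^4
Step 2: Convert E to consistent units (1 GPa = 1000 uN/um^2).
E = 160 GPa = 160000 uN/um^2
Step 3: Calculate tip deflection.
delta = F * L^3 / (3 * E * I)
delta = 67.8 * 169^3 / (3 * 160000 * 2976.75)
delta = 0.229 um


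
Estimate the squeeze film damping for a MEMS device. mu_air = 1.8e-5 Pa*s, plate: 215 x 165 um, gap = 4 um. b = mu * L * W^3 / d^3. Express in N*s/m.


Step 1: Convert to SI.
L = 215e-6 m, W = 165e-6 m, d = 4e-6 m
Step 2: W^3 = (165e-6)^3 = 4.49e-12 m^3
Step 3: d^3 = (4e-6)^3 = 6.40e-17 m^3
Step 4: b = 1.8e-5 * 215e-6 * 4.49e-12 / 6.40e-17
b = 2.72e-04 N*s/m


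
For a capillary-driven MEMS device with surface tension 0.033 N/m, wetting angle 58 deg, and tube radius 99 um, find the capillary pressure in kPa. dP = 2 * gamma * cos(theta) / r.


Step 1: cos(58 deg) = 0.5299
Step 2: Convert r to m: r = 99e-6 m
Step 3: dP = 2 * 0.033 * 0.5299 / 99e-6 = 353.3 Pa
Step 4: Convert Pa to kPa (divide by 1000).
dP = 0.35 kPa


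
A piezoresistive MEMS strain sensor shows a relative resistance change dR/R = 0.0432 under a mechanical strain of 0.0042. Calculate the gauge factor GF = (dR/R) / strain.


Step 1: Identify values.
dR/R = 0.0432, strain = 0.0042
Step 2: GF = (dR/R) / strain = 0.0432 / 0.0042
GF = 10.3


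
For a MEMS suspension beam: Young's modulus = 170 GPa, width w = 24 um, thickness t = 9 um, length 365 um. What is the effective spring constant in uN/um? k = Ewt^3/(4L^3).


Step 1: Convert E to consistent units (1 GPa = 1000 uN/um^2).
E = 170 GPa = 170000 uN/um^2
Step 2: Compute t^3 = 9^3 = 729
Step 3: Compute L^3 = 365^3 = 48627125
Step 4: k = 170000 * 24 * 729 / (4 * 48627125)
k = 15.2915 uN/um


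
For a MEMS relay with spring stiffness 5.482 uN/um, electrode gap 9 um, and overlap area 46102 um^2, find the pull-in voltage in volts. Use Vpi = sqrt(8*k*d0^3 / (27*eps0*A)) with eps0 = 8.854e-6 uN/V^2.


Step 1: Compute numerator: 8 * k * d0^3 = 8 * 5.482 * 9^3 = 31971.024
Step 2: Compute denominator: 27 * eps0 * A = 27 * 8.854e-6 * 46102 = 11.021052
Step 3: Vpi = sqrt(31971.024 / 11.021052)
Vpi = 53.86 V


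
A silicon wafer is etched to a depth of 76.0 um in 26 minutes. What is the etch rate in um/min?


Step 1: Etch rate = depth / time
Step 2: rate = 76.0 / 26
rate = 2.923 um/min


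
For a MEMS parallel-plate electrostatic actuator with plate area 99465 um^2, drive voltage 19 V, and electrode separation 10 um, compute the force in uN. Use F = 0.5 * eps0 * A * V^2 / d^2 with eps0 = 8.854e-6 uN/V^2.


Step 1: Identify parameters.
eps0 = 8.854e-6 uN/V^2, A = 99465 um^2, V = 19 V, d = 10 um
Step 2: Compute V^2 = 19^2 = 361
Step 3: Compute d^2 = 10^2 = 100
Step 4: F = 0.5 * 8.854e-6 * 99465 * 361 / 100
F = 1.59 uN


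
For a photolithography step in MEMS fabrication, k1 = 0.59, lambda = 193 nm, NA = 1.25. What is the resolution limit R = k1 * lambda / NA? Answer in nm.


Step 1: Identify values: k1 = 0.59, lambda = 193 nm, NA = 1.25
Step 2: R = k1 * lambda / NA
R = 0.59 * 193 / 1.25
R = 91.1 nm


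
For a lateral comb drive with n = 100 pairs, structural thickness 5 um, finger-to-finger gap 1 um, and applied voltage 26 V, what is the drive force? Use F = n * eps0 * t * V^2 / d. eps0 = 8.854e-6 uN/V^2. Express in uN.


Step 1: Parameters: n=100, eps0=8.854e-6 uN/V^2, t=5 um, V=26 V, d=1 um
Step 2: V^2 = 676
Step 3: F = 100 * 8.854e-6 * 5 * 676 / 1
F = 2.993 uN


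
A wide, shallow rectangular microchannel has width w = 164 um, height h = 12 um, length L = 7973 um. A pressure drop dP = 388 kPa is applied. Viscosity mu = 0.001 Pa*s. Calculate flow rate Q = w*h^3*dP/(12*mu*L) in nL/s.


Step 1: Convert all dimensions to SI (meters).
w = 164e-6 m, h = 12e-6 m, L = 7973e-6 m, dP = 388e3 Pa
Step 2: Q = w * h^3 * dP / (12 * mu * L)
Q = 164e-6 * (12e-6)^3 * 388e3 / (12 * 0.001 * 7973e-6) = 1.14925473e-09 m^3/s
Step 3: Convert Q from m^3/s to nL/s (1 m^3 = 1e12 nL, so multiply by 1e12).
Q = 1149.255 nL/s


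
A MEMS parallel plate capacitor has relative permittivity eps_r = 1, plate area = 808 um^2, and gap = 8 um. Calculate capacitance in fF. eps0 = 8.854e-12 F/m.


Step 1: Convert area to m^2: A = 808e-12 m^2
Step 2: Convert gap to m: d = 8e-6 m
Step 3: C = eps0 * eps_r * A / d
C = 8.854e-12 * 1 * 808e-12 / 8e-6
Step 4: Convert to fF (multiply by 1e15).
C = 0.89 fF


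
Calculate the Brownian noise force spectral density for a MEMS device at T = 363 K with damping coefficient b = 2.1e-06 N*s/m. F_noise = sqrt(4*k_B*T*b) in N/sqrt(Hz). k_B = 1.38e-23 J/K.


Step 1: Compute 4 * k_B * T * b
= 4 * 1.38e-23 * 363 * 2.1e-06
= 4.2079e-26 N^2/Hz
Step 2: F_noise = sqrt(4.2079e-26)
F_noise = 2.05e-13 N/sqrt(Hz)


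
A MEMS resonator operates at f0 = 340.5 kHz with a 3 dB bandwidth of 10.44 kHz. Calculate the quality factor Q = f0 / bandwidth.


Step 1: Q = f0 / bandwidth
Step 2: Q = 340.5 / 10.44
Q = 32.6


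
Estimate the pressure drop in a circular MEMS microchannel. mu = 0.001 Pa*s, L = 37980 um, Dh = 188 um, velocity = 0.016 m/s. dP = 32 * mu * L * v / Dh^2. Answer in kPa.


Step 1: Convert to SI: L = 37980e-6 m, Dh = 188e-6 m
Step 2: dP = 32 * 0.001 * 37980e-6 * 0.016 / (188e-6)^2
Step 3: dP = 550.19 Pa
Step 4: Convert to kPa: dP = 0.55 kPa


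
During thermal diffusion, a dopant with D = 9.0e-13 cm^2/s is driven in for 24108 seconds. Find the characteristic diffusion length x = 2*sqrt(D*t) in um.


Step 1: Compute D*t = 9.0e-13 * 24108 = 2.16972e-08 cm^2
Step 2: sqrt(D*t) = 1.473e-04 cm
Step 3: x = 2 * 1.473e-04 cm = 2.946e-04 cm
Step 4: Convert to um (1 cm = 1e4 um): x = 2.946 um


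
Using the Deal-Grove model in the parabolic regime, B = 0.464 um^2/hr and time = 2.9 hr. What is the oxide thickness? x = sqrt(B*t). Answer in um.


Step 1: Compute B*t = 0.464 * 2.9 = 1.3456
Step 2: x = sqrt(1.3456)
x = 1.16 um


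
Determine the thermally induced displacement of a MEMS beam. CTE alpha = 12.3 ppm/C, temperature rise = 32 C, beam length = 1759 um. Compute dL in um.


Step 1: Convert CTE: alpha = 12.3 ppm/C = 12.3e-6 /C
Step 2: dL = 12.3e-6 * 32 * 1759
dL = 0.6923 um


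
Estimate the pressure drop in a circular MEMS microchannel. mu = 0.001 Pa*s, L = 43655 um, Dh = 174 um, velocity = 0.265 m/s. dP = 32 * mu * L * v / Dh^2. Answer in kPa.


Step 1: Convert to SI: L = 43655e-6 m, Dh = 174e-6 m
Step 2: dP = 32 * 0.001 * 43655e-6 * 0.265 / (174e-6)^2
Step 3: dP = 12227.32 Pa
Step 4: Convert to kPa: dP = 12.23 kPa


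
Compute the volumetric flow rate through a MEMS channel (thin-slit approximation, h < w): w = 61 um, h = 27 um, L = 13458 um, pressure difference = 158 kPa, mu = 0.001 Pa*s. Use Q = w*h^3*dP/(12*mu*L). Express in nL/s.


Step 1: Convert all dimensions to SI (meters).
w = 61e-6 m, h = 27e-6 m, L = 13458e-6 m, dP = 158e3 Pa
Step 2: Q = w * h^3 * dP / (12 * mu * L)
Q = 61e-6 * (27e-6)^3 * 158e3 / (12 * 0.001 * 13458e-6) = 1.17467153e-09 m^3/s
Step 3: Convert Q from m^3/s to nL/s (1 m^3 = 1e12 nL, so multiply by 1e12).
Q = 1174.672 nL/s


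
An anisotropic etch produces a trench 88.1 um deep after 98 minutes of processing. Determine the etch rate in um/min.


Step 1: Etch rate = depth / time
Step 2: rate = 88.1 / 98
rate = 0.899 um/min


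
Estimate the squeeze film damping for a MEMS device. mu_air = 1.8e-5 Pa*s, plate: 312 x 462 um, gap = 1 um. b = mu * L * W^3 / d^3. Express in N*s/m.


Step 1: Convert to SI.
L = 312e-6 m, W = 462e-6 m, d = 1e-6 m
Step 2: W^3 = (462e-6)^3 = 9.86e-11 m^3
Step 3: d^3 = (1e-6)^3 = 1.00e-18 m^3
Step 4: b = 1.8e-5 * 312e-6 * 9.86e-11 / 1.00e-18
b = 5.54e-01 N*s/m


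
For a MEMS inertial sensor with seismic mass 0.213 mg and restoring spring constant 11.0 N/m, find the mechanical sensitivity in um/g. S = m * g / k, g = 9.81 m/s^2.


Step 1: Convert mass: m = 0.213 mg = 2.13e-07 kg
Step 2: S = m * g / k = 2.13e-07 * 9.81 / 11.0
Step 3: S = 1.90e-07 m/g
Step 4: Convert to um/g: S = 0.19 um/g


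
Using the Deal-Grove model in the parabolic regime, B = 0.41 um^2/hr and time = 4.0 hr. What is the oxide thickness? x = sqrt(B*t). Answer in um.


Step 1: Compute B*t = 0.41 * 4.0 = 1.64
Step 2: x = sqrt(1.64)
x = 1.281 um


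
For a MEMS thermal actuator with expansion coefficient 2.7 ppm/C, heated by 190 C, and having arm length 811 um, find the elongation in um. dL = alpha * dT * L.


Step 1: Convert CTE: alpha = 2.7 ppm/C = 2.7e-6 /C
Step 2: dL = 2.7e-6 * 190 * 811
dL = 0.416 um


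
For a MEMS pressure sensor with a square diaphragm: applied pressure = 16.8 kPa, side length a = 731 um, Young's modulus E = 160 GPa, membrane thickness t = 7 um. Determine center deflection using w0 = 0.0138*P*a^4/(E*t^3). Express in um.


Step 1: Convert pressure to compatible units (E is in GPa, so P in GPa).
P = 16.8 kPa = 16.8e-6 GPa
Step 2: Compute numerator: 0.0138 * P * a^4.
a^4 = 731^4 = 285541678321
numerator = 0.0138 * 16.8e-6 * 285541678321 = 6.619998e+04
Step 3: Compute denominator: E * t^3 = 160 * 7^3 = 54880
Step 4: w0 = numerator / denominator = 6.619998e+04 / 54880 = 1.2063 um


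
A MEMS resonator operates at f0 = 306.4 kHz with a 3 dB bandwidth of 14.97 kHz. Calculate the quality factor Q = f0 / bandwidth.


Step 1: Q = f0 / bandwidth
Step 2: Q = 306.4 / 14.97
Q = 20.5


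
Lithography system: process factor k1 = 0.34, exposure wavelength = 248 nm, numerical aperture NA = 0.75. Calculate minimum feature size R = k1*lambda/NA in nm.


Step 1: Identify values: k1 = 0.34, lambda = 248 nm, NA = 0.75
Step 2: R = k1 * lambda / NA
R = 0.34 * 248 / 0.75
R = 112.4 nm


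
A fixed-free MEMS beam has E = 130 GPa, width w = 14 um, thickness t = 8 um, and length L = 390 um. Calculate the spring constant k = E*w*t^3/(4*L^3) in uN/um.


Step 1: Convert E to consistent units (1 GPa = 1000 uN/um^2).
E = 130 GPa = 130000 uN/um^2
Step 2: Compute t^3 = 8^3 = 512
Step 3: Compute L^3 = 390^3 = 59319000
Step 4: k = 130000 * 14 * 512 / (4 * 59319000)
k = 3.9272 uN/um


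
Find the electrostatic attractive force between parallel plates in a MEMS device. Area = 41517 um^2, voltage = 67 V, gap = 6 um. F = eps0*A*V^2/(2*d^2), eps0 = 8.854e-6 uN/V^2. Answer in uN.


Step 1: Identify parameters.
eps0 = 8.854e-6 uN/V^2, A = 41517 um^2, V = 67 V, d = 6 um
Step 2: Compute V^2 = 67^2 = 4489
Step 3: Compute d^2 = 6^2 = 36
Step 4: F = 0.5 * 8.854e-6 * 41517 * 4489 / 36
F = 22.918 uN


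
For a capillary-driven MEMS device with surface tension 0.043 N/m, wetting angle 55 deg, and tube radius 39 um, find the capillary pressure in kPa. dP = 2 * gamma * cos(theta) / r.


Step 1: cos(55 deg) = 0.5736
Step 2: Convert r to m: r = 39e-6 m
Step 3: dP = 2 * 0.043 * 0.5736 / 39e-6 = 1264.9 Pa
Step 4: Convert Pa to kPa (divide by 1000).
dP = 1.26 kPa


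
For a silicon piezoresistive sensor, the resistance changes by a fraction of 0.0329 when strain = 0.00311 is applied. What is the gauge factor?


Step 1: Identify values.
dR/R = 0.0329, strain = 0.00311
Step 2: GF = (dR/R) / strain = 0.0329 / 0.00311
GF = 10.6


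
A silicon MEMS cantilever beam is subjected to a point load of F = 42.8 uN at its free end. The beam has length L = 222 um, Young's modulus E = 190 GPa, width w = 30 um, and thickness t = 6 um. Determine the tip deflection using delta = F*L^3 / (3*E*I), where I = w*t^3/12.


Step 1: Calculate the second moment of area.
I = w * t^3 / 12 = 30 * 6^3 / 12 = 540.0 um^4
Step 2: Convert E to consistent units (1 GPa = 1000 uN/um^2).
E = 190 GPa = 190000 uN/um^2
Step 3: Calculate tip deflection.
delta = F * L^3 / (3 * E * I)
delta = 42.8 * 222^3 / (3 * 190000 * 540.0)
delta = 1.5214 um
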